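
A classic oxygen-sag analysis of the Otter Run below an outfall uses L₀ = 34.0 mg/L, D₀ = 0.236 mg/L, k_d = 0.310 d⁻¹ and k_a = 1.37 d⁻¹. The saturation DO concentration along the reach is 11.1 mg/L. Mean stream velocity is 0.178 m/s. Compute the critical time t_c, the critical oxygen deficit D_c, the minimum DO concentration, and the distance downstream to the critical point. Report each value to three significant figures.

t_c ≈ 1.38 d; D_c ≈ 5.02 mg/L; min DO ≈ 6.08 mg/L; x_c ≈ 21.2 km

With k_a/k_d = 4.419 and 1 − D₀(k_a−k_d)/(k_d L₀) = 0.9763,
t_c = ln(4.419 × 0.9763) / (1.37 − 0.310) = ln(4.314) / 1.060 = 1.462/1.060 = 1.379 d.
L(t_c) = L₀ e^(−k_d t_c) = 34.0 × 0.6521 = 22.17 mg/L, and at the critical point k_a D_c = k_d L, so D_c = (0.310/1.37) × 22.17 = 5.017 mg/L.
Minimum DO = C_s − D_c = 11.1 − 5.017 = 6.083 mg/L.
x_c = v t_c = 0.178 m/s × 1.379 d × 86400 s/d = 21210 m ≈ 21.2 km.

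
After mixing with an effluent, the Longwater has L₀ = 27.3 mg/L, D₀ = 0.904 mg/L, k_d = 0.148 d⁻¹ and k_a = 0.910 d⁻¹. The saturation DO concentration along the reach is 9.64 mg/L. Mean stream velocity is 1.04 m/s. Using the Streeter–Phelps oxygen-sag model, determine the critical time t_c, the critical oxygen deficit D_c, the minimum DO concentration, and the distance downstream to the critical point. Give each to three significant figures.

t_c ≈ 2.14 d; D_c ≈ 3.24 mg/L; min DO ≈ 6.40 mg/L; x_c ≈ 192 km

With k_a/k_d = 6.149 and 1 − D₀(k_a−k_d)/(k_d L₀) = 0.8295,
t_c = ln(6.149 × 0.8295) / (0.910 − 0.148) = ln(5.100) / 0.7620 = 1.629/0.7620 = 2.138 d.
D_c = (k_d/k_a) L₀ e^(−k_d t_c) = (0.148/0.910) × 27.3 × e^(−0.148×2.138) = 0.1626 × 27.3 × 0.7287 = 3.236 mg/L.
Minimum DO = C_s − D_c = 9.64 − 3.236 = 6.404 mg/L.
x_c = v t_c = 1.04 m/s × 2.138 d × 86400 s/d = 192100 m ≈ 192 km.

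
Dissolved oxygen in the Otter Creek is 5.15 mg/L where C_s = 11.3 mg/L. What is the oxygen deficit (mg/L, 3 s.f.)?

D ≈ 6.15 mg/L

D = C_s − C = 11.3 − 5.15 = 6.15 mg/L.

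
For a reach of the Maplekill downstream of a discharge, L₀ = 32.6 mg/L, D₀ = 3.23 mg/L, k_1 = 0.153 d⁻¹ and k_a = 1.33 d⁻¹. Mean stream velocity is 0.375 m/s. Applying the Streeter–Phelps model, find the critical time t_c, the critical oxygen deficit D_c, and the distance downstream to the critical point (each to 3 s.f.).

At the critical point dD/dt = 0, so k_1 L₀ e^(−k_1 t) = k_a D. Substituting D(t) from the Streeter–Phelps equation and solving for t gives
t_c = ln[(k_a/k_1)(1 − D₀(k_a−k_1)/(k_1 L₀))] / (k_a−k_1).
Here k_a−k_1 = 1.177 d⁻¹ and 1 − D₀(k_a−k_1)/(k_1 L₀) = 1 − 3.23×1.177/(0.153×32.6) = 0.2378, so
t_c = ln(8.693 × 0.2378) / 1.177 = 0.7262 / 1.177 = 0.6170 d.
D_c = (k_1/k_a) L₀ e^(−k_1 t_c) = (0.153/1.33) × 32.6 × e^(−0.153×0.6170) = 0.1150 × 32.6 × 0.9099 = 3.412 mg/L.
x_c = v t_c = 0.375 m/s × 0.6170 d × 86400 s/d = 19990 m ≈ 20.0 km.

t_c ≈ 0.617 d; D_c ≈ 3.41 mg/L; x_c ≈ 20.0 km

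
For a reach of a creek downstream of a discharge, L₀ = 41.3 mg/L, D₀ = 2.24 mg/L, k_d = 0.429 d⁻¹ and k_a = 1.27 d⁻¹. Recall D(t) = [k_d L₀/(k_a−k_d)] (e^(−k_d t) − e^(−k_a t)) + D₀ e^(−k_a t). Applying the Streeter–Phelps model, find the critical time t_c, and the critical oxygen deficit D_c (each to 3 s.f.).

t_c ≈ 1.16 d; D_c ≈ 8.49 mg/L

With k_a/k_d = 2.960 and 1 − D₀(k_a−k_d)/(k_d L₀) = 0.8937,
t_c = ln(2.960 × 0.8937) / (1.27 − 0.429) = ln(2.646) / 0.8410 = 0.9729/0.8410 = 1.157 d.
D_c = (k_d/k_a) L₀ e^(−k_d t_c) = (0.429/1.27) × 41.3 × e^(−0.429×1.157) = 0.3378 × 41.3 × 0.6088 = 8.493 mg/L.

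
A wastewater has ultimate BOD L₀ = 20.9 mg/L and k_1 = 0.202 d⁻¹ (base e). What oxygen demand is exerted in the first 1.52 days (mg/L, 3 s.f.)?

y_t = L₀(1 − e^(−k_1 t)) = 20.9 × (1 − e^(−0.202×1.52))
= 20.9 × (1 − 0.7356) = 20.9 × 0.2644 = 5.526 mg/L.

y ≈ 5.53 mg/L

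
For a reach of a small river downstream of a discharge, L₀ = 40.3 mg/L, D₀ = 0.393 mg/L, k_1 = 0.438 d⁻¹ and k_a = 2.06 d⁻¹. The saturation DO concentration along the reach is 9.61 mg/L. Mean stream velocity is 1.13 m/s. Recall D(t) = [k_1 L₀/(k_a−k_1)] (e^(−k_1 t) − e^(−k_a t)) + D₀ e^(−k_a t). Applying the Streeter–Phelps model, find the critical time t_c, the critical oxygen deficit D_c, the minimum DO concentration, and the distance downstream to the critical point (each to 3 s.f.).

At the critical point dD/dt = 0, so k_1 L₀ e^(−k_1 t) = k_a D. Substituting D(t) from the Streeter–Phelps equation and solving for t gives
t_c = ln[(k_a/k_1)(1 − D₀(k_a−k_1)/(k_1 L₀))] / (k_a−k_1).
Here k_a−k_1 = 1.622 d⁻¹ and 1 − D₀(k_a−k_1)/(k_1 L₀) = 1 − 0.393×1.622/(0.438×40.3) = 0.9639, so
t_c = ln(4.703 × 0.9639) / 1.622 = 1.511 / 1.622 = 0.9319 d.
L(t_c) = L₀ e^(−k_1 t_c) = 40.3 × 0.6649 = 26.79 mg/L, and at the critical point k_a D_c = k_1 L, so D_c = (0.438/2.06) × 26.79 = 5.697 mg/L.
Minimum DO = C_s − D_c = 9.61 − 5.697 = 3.913 mg/L.
x_c = v t_c = 1.13 m/s × 0.9319 d × 86400 s/d = 90980 m ≈ 91.0 km.

t_c ≈ 0.932 d; D_c ≈ 5.70 mg/L; min DO ≈ 3.91 mg/L; x_c ≈ 91.0 km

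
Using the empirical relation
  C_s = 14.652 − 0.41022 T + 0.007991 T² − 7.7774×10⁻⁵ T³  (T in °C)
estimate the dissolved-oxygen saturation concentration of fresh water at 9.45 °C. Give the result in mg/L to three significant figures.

C_s ≈ 11.4 mg/L

C_s = 14.652 − 0.41022×9.45 + 0.007991×9.45² − 7.7774×10⁻⁵×9.45³ = 11.42 mg/L.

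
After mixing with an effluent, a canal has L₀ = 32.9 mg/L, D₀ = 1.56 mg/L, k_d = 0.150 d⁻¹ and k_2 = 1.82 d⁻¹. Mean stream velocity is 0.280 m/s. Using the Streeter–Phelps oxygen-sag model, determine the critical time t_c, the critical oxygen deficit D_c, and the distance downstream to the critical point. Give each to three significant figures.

t_c = [1/(k_2−k_d)] ln[(k_2/k_d)(1 − D₀(k_2−k_d)/(k_d L₀))]
= [1/(1.82−0.150)] ln[(1.82/0.150)(1 − 1.56×1.670/(0.150×32.9))]
= (1/1.670) ln[12.13 × 0.4721] = 0.5988 × ln(5.728) = 0.5988 × 1.745 = 1.045 d.
D_c = (k_d/k_2) L₀ e^(−k_d t_c) = (0.150/1.82) × 32.9 × e^(−0.150×1.045) = 0.08242 × 32.9 × 0.8549 = 2.318 mg/L.
x_c = v t_c = 0.280 m/s × 1.045 d × 86400 s/d = 25280 m ≈ 25.3 km.

t_c ≈ 1.05 d; D_c ≈ 2.32 mg/L; x_c ≈ 25.3 km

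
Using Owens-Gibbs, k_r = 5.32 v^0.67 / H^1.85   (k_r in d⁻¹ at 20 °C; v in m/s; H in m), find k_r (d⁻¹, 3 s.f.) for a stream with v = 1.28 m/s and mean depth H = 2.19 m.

k_r = 5.32 × 1.28^0.67 / 2.19^1.85 = 5.32 × 1.180 / 4.264 = 1.472 d⁻¹.

k_r ≈ 1.47 d⁻¹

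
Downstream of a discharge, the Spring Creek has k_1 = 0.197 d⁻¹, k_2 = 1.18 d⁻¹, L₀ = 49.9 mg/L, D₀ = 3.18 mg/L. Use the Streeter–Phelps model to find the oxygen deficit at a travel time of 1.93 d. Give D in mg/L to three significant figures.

D ≈ 6.14 mg/L

k_1 L₀/(k_2−k_1) = 0.197×49.9/(1.18−0.197) = 9.830/0.9830 = 10.00 mg/L.
e^(−k_1 t) = e^(−0.197×1.930) = 0.6837; e^(−k_2 t) = e^(−1.18×1.930) = 0.1026.
D = 10.00 × (0.6837 − 0.1026) + 3.18 × 0.1026 = 5.812 + 0.3261 = 6.138 mg/L.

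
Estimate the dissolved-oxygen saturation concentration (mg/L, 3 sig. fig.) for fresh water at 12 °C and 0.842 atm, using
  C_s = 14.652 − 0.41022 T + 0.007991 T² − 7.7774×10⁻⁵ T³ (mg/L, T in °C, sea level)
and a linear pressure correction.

At sea level: C_s = 14.652 − 0.41022×12 + 0.007991×12² − 7.7774×10⁻⁵×12³ = 10.75 mg/L.
Pressure correction: C_s' = 10.75 × 0.842 = 9.048 mg/L.

C_s ≈ 9.05 mg/L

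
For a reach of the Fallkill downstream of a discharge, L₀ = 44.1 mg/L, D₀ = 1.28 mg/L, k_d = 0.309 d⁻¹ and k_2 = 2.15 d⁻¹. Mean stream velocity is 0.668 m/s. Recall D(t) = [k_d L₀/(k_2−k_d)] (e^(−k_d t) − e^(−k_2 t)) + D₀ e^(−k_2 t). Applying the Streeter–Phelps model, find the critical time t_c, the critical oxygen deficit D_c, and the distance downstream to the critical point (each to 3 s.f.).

t_c = [1/(k_2−k_d)] ln[(k_2/k_d)(1 − D₀(k_2−k_d)/(k_d L₀))]
= [1/(2.15−0.309)] ln[(2.15/0.309)(1 − 1.28×1.841/(0.309×44.1))]
= (1/1.841) ln[6.958 × 0.8271] = 0.5432 × ln(5.755) = 0.5432 × 1.750 = 0.9506 d.
D_c = (k_d/k_2) L₀ e^(−k_d t_c) = (0.309/2.15) × 44.1 × e^(−0.309×0.9506) = 0.1437 × 44.1 × 0.7455 = 4.725 mg/L.
x_c = v t_c = 0.668 m/s × 0.9506 d × 86400 s/d = 54860 m ≈ 54.9 km.

t_c ≈ 0.951 d; D_c ≈ 4.72 mg/L; x_c ≈ 54.9 km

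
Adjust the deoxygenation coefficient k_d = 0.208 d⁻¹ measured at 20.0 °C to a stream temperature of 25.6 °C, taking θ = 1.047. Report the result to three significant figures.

k_d(T₂) = k_d(T₁) · θ^(T₂−T₁) = 0.208 × 1.047^(25.6−20.0)
= 0.208 × 1.047^5.60 = 0.208 × 1.293 = 0.2690 d⁻¹.

k_d ≈ 0.269 d⁻¹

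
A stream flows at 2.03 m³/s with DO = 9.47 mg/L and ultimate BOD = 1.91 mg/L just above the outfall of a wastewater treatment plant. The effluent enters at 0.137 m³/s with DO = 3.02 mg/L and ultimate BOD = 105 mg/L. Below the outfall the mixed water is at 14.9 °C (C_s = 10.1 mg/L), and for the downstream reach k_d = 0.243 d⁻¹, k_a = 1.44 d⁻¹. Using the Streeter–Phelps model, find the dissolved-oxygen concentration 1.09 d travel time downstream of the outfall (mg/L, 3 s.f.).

DO ≈ 8.93 mg/L

Mixed DO = (2.03×9.47 + 0.137×3.02)/(2.03+0.137) = 19.64/2.167 = 9.062 mg/L.
Mixed L₀ = (2.03×1.91 + 0.137×105)/(2.167) = 18.26/2.167 = 8.427 mg/L.
Initial deficit D₀ = C_s − DO₀ = 10.1 − 9.062 = 1.038 mg/L.
D(1.09) = [0.243×8.427/(1.44−0.243)](e^(−0.243×1.09) − e^(−1.44×1.09)) + 1.038 e^(−1.44×1.09)
= 1.711 × (0.7673 − 0.2081) + 1.038 × 0.2081 = 1.173 mg/L.
DO = 10.1 − 1.173 = 8.927 mg/L.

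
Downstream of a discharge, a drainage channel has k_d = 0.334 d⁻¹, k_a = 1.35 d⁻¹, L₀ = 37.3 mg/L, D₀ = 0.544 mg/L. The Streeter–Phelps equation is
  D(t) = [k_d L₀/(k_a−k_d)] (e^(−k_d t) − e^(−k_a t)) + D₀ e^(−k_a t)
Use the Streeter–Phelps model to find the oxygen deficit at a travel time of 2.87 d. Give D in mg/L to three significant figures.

D ≈ 4.46 mg/L

k_d L₀/(k_a−k_d) = 0.334×37.3/(1.35−0.334) = 12.46/1.016 = 12.26 mg/L.
e^(−k_d t) = e^(−0.334×2.870) = 0.3834; e^(−k_a t) = e^(−1.35×2.870) = 0.02076.
D = 12.26 × (0.3834 − 0.02076) + 0.544 × 0.02076 = 4.447 + 0.01130 = 4.458 mg/L.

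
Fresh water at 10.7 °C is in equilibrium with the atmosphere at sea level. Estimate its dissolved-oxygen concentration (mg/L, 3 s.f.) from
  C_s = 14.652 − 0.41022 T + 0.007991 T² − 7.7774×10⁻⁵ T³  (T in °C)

C_s = 14.652 − 0.41022×10.7 + 0.007991×10.7² − 7.7774×10⁻⁵×10.7³ = 11.08 mg/L.

C_s ≈ 11.1 mg/L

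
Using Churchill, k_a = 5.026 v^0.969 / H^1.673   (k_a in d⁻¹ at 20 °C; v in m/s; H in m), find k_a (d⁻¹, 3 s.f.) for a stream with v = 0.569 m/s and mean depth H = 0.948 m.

k_a ≈ 3.18 d⁻¹

k_a = 5.026 × 0.569^0.969 / 0.948^1.673 = 5.026 × 0.5790 / 0.9145 = 3.182 d⁻¹.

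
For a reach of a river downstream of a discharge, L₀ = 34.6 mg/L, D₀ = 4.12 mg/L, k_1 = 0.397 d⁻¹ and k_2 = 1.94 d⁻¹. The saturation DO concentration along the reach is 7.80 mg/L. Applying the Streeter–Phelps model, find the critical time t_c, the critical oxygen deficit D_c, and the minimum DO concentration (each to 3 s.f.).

t_c = [1/(k_2−k_1)] ln[(k_2/k_1)(1 − D₀(k_2−k_1)/(k_1 L₀))]
= [1/(1.94−0.397)] ln[(1.94/0.397)(1 − 4.12×1.543/(0.397×34.6))]
= (1/1.543) ln[4.887 × 0.5372] = 0.6481 × ln(2.625) = 0.6481 × 0.9651 = 0.6255 d.
D_c = (k_1/k_2) L₀ e^(−k_1 t_c) = (0.397/1.94) × 34.6 × e^(−0.397×0.6255) = 0.2046 × 34.6 × 0.7801 = 5.524 mg/L.
Minimum DO = C_s − D_c = 7.80 − 5.524 = 2.276 mg/L.

t_c ≈ 0.625 d; D_c ≈ 5.52 mg/L; min DO ≈ 2.28 mg/L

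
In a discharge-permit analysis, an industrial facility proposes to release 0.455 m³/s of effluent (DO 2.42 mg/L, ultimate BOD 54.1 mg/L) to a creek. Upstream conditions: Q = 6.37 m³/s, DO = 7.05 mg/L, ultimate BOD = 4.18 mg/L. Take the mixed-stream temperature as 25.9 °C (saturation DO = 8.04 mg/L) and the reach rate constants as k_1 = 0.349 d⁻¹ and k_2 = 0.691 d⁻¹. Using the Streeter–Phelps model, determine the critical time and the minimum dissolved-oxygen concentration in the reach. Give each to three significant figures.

Mixed DO = (6.37×7.05 + 0.455×2.42)/(6.37+0.455) = 46.01/6.825 = 6.741 mg/L.
Mixed L₀ = (6.37×4.18 + 0.455×54.1)/(6.825) = 51.24/6.825 = 7.508 mg/L.
Initial deficit D₀ = C_s − DO₀ = 8.04 − 6.741 = 1.299 mg/L.
t_c = (1/0.3420) ln[(0.691/0.349)(1 − 1.299×0.3420/(0.349×7.508))] = 2.924 × ln(1.644) = 1.454 d.
D_c = (0.349/0.691) × 7.508 × e^(−0.349×1.454) = 0.5051 × 7.508 × 0.6020 = 2.283 mg/L.
Minimum DO = 8.04 − 2.283 = 5.757 mg/L.

t_c ≈ 1.45 d; minimum DO ≈ 5.76 mg/L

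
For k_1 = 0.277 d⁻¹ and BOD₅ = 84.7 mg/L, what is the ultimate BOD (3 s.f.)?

BOD₅ = L₀(1 − e^(−5k_1)) ⇒ L₀ = BOD₅ / (1 − e^(−5×0.277))
= 84.7 / (1 − 0.2503) = 84.7 / 0.7497 = 113.0 mg/L.

L₀ ≈ 113 mg/L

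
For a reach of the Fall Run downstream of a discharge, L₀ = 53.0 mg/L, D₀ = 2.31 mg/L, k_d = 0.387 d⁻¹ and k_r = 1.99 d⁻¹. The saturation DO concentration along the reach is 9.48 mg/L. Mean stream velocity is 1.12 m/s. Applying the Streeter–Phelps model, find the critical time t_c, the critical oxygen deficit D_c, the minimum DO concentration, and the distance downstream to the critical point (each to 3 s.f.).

With k_r/k_d = 5.142 and 1 − D₀(k_r−k_d)/(k_d L₀) = 0.8195,
t_c = ln(5.142 × 0.8195) / (1.99 − 0.387) = ln(4.214) / 1.603 = 1.438/1.603 = 0.8973 d.
L(t_c) = L₀ e^(−k_d t_c) = 53.0 × 0.7066 = 37.45 mg/L, and at the critical point k_r D_c = k_d L, so D_c = (0.387/1.99) × 37.45 = 7.283 mg/L.
Minimum DO = C_s − D_c = 9.48 − 7.283 = 2.197 mg/L.
x_c = v t_c = 1.12 m/s × 0.8973 d × 86400 s/d = 86830 m ≈ 86.8 km.

t_c ≈ 0.897 d; D_c ≈ 7.28 mg/L; min DO ≈ 2.20 mg/L; x_c ≈ 86.8 km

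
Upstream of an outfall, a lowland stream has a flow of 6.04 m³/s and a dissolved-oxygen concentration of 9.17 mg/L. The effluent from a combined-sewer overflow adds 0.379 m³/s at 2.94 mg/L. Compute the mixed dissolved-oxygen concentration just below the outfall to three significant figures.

8.80 mg/L

Flow-weighted mixing: C = (Q_r C_r + Q_w C_w)/(Q_r + Q_w)
= (6.04×9.17 + 0.379×2.94)/(6.04 + 0.379) = 56.50/6.419 = 8.802 mg/L.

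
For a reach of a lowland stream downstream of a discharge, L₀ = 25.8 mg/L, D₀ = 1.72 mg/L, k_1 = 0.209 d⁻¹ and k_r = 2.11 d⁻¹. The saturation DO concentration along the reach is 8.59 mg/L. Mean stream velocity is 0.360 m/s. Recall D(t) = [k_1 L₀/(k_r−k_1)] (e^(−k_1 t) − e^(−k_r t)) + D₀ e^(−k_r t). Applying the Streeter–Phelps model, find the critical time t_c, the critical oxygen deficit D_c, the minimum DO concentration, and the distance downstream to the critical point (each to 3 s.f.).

t_c ≈ 0.726 d; D_c ≈ 2.20 mg/L; min DO ≈ 6.39 mg/L; x_c ≈ 22.6 km

At the critical point dD/dt = 0, so k_1 L₀ e^(−k_1 t) = k_r D. Substituting D(t) from the Streeter–Phelps equation and solving for t gives
t_c = ln[(k_r/k_1)(1 − D₀(k_r−k_1)/(k_1 L₀))] / (k_r−k_1).
Here k_r−k_1 = 1.901 d⁻¹ and 1 − D₀(k_r−k_1)/(k_1 L₀) = 1 − 1.72×1.901/(0.209×25.8) = 0.3936, so
t_c = ln(10.10 × 0.3936) / 1.901 = 1.380 / 1.901 = 0.7258 d.
L(t_c) = L₀ e^(−k_1 t_c) = 25.8 × 0.8593 = 22.17 mg/L, and at the critical point k_r D_c = k_1 L, so D_c = (0.209/2.11) × 22.17 = 2.196 mg/L.
Minimum DO = C_s − D_c = 8.59 − 2.196 = 6.394 mg/L.
x_c = v t_c = 0.360 m/s × 0.7258 d × 86400 s/d = 22580 m ≈ 22.6 km.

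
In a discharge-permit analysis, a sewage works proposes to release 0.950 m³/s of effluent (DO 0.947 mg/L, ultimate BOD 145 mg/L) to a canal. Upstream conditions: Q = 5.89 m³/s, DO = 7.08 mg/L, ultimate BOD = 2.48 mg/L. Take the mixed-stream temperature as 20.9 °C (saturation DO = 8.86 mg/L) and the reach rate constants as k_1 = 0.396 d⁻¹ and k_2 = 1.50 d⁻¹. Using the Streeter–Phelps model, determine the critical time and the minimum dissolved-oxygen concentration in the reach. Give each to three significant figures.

t_c ≈ 0.844 d; minimum DO ≈ 4.65 mg/L

Mixed DO = (5.89×7.08 + 0.950×0.947)/(5.89+0.950) = 42.60/6.840 = 6.228 mg/L.
Mixed L₀ = (5.89×2.48 + 0.950×145)/(6.840) = 152.4/6.840 = 22.27 mg/L.
Initial deficit D₀ = C_s − DO₀ = 8.86 − 6.228 = 2.632 mg/L.
t_c = (1/1.104) ln[(1.50/0.396)(1 − 2.632×1.104/(0.396×22.27))] = 0.9058 × ln(2.540) = 0.8444 d.
D_c = (0.396/1.50) × 22.27 × e^(−0.396×0.8444) = 0.2640 × 22.27 × 0.7158 = 4.209 mg/L.
Minimum DO = 8.86 − 4.209 = 4.651 mg/L.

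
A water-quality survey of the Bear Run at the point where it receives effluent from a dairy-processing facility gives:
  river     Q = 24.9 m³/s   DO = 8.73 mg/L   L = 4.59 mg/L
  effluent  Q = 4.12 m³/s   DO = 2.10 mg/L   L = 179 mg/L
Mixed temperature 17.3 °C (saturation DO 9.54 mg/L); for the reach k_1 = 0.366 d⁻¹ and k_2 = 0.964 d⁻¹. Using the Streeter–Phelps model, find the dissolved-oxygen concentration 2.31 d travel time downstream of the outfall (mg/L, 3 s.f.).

DO ≈ 3.58 mg/L

Mixed DO = (24.9×8.73 + 4.12×2.10)/(24.9+4.12) = 226.0/29.02 = 7.789 mg/L.
Mixed L₀ = (24.9×4.59 + 4.12×179)/(29.02) = 851.8/29.02 = 29.35 mg/L.
Initial deficit D₀ = C_s − DO₀ = 9.54 − 7.789 = 1.751 mg/L.
D(2.31) = [0.366×29.35/(0.964−0.366)](e^(−0.366×2.31) − e^(−0.964×2.31)) + 1.751 e^(−0.964×2.31)
= 17.96 × (0.4294 − 0.1079) + 1.751 × 0.1079 = 5.964 mg/L.
DO = 9.54 − 5.964 = 3.576 mg/L.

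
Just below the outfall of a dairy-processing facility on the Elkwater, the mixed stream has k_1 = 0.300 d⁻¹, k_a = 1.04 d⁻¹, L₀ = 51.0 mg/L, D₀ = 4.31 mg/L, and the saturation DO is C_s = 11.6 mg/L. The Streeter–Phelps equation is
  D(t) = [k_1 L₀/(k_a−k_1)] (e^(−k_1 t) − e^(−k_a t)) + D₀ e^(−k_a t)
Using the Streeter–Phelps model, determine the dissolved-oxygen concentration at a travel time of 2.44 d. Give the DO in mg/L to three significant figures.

DO ≈ 2.95 mg/L

k_1 L₀/(k_a−k_1) = 0.300×51.0/(1.04−0.300) = 15.30/0.7400 = 20.68 mg/L.
e^(−k_1 t) = e^(−0.300×2.440) = 0.4809; e^(−k_a t) = e^(−1.04×2.440) = 0.07906.
D = 20.68 × (0.4809 − 0.07906) + 4.31 × 0.07906 = 8.309 + 0.3407 = 8.650 mg/L.
DO = C_s − D = 11.6 − 8.650 = 2.950 mg/L.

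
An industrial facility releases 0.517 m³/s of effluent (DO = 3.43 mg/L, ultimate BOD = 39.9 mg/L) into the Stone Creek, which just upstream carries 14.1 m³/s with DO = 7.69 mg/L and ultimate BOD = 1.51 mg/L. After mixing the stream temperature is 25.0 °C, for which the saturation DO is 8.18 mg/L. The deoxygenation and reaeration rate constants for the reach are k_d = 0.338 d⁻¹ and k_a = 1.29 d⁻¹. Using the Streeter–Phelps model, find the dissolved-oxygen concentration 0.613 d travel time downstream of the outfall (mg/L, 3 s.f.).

Mixed DO = (14.1×7.69 + 0.517×3.43)/(14.1+0.517) = 110.2/14.62 = 7.539 mg/L.
Mixed L₀ = (14.1×1.51 + 0.517×39.9)/(14.62) = 41.92/14.62 = 2.868 mg/L.
Initial deficit D₀ = C_s − DO₀ = 8.18 − 7.539 = 0.6407 mg/L.
D(0.613) = [0.338×2.868/(1.29−0.338)](e^(−0.338×0.613) − e^(−1.29×0.613)) + 0.6407 e^(−1.29×0.613)
= 1.018 × (0.8129 − 0.4535) + 0.6407 × 0.4535 = 0.6565 mg/L.
DO = 8.18 − 0.6565 = 7.524 mg/L.

DO ≈ 7.52 mg/L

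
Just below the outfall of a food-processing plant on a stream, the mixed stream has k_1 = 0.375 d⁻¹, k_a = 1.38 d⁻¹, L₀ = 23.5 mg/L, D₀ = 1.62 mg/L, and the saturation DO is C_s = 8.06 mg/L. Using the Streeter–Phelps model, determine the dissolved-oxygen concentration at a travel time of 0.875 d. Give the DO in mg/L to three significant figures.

DO ≈ 3.88 mg/L

k_1 L₀/(k_a−k_1) = 0.375×23.5/(1.38−0.375) = 8.812/1.005 = 8.769 mg/L.
e^(−k_1 t) = e^(−0.375×0.8750) = 0.7203; e^(−k_a t) = e^(−1.38×0.8750) = 0.2989.
D = 8.769 × (0.7203 − 0.2989) + 1.62 × 0.2989 = 3.694 + 0.4843 = 4.179 mg/L.
DO = C_s − D = 8.06 − 4.179 = 3.881 mg/L.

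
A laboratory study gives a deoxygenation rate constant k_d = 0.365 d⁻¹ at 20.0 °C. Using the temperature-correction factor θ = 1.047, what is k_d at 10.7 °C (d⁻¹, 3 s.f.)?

k_d ≈ 0.238 d⁻¹

k_d(T₂) = k_d(T₁) · θ^(T₂−T₁) = 0.365 × 1.047^(10.7−20.0)
= 0.365 × 1.047^-9.30 = 0.365 × 0.6524 = 0.2381 d⁻¹.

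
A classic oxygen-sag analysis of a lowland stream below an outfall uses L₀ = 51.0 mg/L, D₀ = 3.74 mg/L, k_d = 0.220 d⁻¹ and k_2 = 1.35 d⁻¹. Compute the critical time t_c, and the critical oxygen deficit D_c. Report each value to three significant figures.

t_c ≈ 1.19 d; D_c ≈ 6.40 mg/L

t_c = [1/(k_2−k_d)] ln[(k_2/k_d)(1 − D₀(k_2−k_d)/(k_d L₀))]
= [1/(1.35−0.220)] ln[(1.35/0.220)(1 − 3.74×1.130/(0.220×51.0))]
= (1/1.130) ln[6.136 × 0.6233] = 0.8850 × ln(3.825) = 0.8850 × 1.342 = 1.187 d.
D_c = (k_d/k_2) L₀ e^(−k_d t_c) = (0.220/1.35) × 51.0 × e^(−0.220×1.187) = 0.1630 × 51.0 × 0.7701 = 6.401 mg/L.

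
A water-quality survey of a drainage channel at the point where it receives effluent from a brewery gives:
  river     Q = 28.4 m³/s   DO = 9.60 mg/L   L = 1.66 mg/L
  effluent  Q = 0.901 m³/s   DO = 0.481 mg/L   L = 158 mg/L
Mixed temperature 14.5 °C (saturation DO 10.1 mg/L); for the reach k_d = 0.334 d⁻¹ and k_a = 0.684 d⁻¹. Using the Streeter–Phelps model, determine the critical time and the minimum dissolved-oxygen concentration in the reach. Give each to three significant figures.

Mixed DO = (28.4×9.60 + 0.901×0.481)/(28.4+0.901) = 273.1/29.30 = 9.320 mg/L.
Mixed L₀ = (28.4×1.66 + 0.901×158)/(29.30) = 189.5/29.30 = 6.467 mg/L.
Initial deficit D₀ = C_s − DO₀ = 10.1 − 9.320 = 0.7804 mg/L.
t_c = (1/0.3500) ln[(0.684/0.334)(1 − 0.7804×0.3500/(0.334×6.467))] = 2.857 × ln(1.789) = 1.662 d.
D_c = (0.334/0.684) × 6.467 × e^(−0.334×1.662) = 0.4883 × 6.467 × 0.5740 = 1.813 mg/L.
Minimum DO = 10.1 − 1.813 = 8.287 mg/L.

t_c ≈ 1.66 d; minimum DO ≈ 8.29 mg/L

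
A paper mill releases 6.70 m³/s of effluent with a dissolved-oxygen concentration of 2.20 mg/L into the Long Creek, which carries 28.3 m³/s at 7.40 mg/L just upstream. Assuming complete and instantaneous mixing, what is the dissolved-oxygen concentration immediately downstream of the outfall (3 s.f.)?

6.40 mg/L

Flow-weighted mixing: C = (Q_r C_r + Q_w C_w)/(Q_r + Q_w)
= (28.3×7.40 + 6.70×2.20)/(28.3 + 6.70) = 224.2/35.00 = 6.405 mg/L.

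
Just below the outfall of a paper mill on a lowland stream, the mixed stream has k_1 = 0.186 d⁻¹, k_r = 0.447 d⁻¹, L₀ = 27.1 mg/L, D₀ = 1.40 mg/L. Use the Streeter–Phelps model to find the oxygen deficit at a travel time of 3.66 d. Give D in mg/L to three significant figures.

D ≈ 6.29 mg/L

k_1 L₀/(k_r−k_1) = 0.186×27.1/(0.447−0.186) = 5.041/0.2610 = 19.31 mg/L.
e^(−k_1 t) = e^(−0.186×3.660) = 0.5062; e^(−k_r t) = e^(−0.447×3.660) = 0.1948.
D = 19.31 × (0.5062 − 0.1948) + 1.40 × 0.1948 = 6.015 + 0.2727 = 6.288 mg/L.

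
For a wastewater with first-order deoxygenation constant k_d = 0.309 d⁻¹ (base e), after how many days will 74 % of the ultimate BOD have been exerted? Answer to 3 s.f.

y/L₀ = 1 − e^(−k_d t) = 0.74 ⇒ e^(−k_d t) = 0.260
t = −ln(0.260) / 0.309 = 1.347 / 0.309 = 4.359 d.

t ≈ 4.36 d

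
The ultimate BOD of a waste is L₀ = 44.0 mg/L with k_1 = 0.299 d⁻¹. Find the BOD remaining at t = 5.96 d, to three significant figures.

L_t = L₀ e^(−k_1 t) = 44.0 × e^(−0.299×5.96) = 44.0 × 0.1683 = 7.405 mg/L.

L ≈ 7.40 mg/L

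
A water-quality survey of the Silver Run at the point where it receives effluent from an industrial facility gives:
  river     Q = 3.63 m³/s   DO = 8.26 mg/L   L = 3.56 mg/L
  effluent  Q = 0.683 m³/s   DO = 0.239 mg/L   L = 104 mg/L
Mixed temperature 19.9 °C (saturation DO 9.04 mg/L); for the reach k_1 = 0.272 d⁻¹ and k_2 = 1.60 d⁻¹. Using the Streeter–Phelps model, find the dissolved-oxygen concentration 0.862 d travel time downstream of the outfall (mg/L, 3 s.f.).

Mixed DO = (3.63×8.26 + 0.683×0.239)/(3.63+0.683) = 30.15/4.313 = 6.990 mg/L.
Mixed L₀ = (3.63×3.56 + 0.683×104)/(4.313) = 83.95/4.313 = 19.47 mg/L.
Initial deficit D₀ = C_s − DO₀ = 9.04 − 6.990 = 2.050 mg/L.
D(0.862) = [0.272×19.47/(1.60−0.272)](e^(−0.272×0.862) − e^(−1.60×0.862)) + 2.050 e^(−1.60×0.862)
= 3.987 × (0.7910 − 0.2518) + 2.050 × 0.2518 = 2.666 mg/L.
DO = 9.04 − 2.666 = 6.374 mg/L.

DO ≈ 6.37 mg/L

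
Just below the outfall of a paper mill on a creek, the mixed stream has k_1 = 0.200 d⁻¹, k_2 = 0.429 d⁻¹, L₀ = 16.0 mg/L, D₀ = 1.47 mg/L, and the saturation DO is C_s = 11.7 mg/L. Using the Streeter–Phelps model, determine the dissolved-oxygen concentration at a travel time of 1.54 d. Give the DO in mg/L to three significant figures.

DO ≈ 7.89 mg/L

k_1 L₀/(k_2−k_1) = 0.200×16.0/(0.429−0.200) = 3.200/0.2290 = 13.97 mg/L.
e^(−k_1 t) = e^(−0.200×1.540) = 0.7349; e^(−k_2 t) = e^(−0.429×1.540) = 0.5165.
D = 13.97 × (0.7349 − 0.5165) + 1.47 × 0.5165 = 3.052 + 0.7593 = 3.811 mg/L.
DO = C_s − D = 11.7 − 3.811 = 7.889 mg/L.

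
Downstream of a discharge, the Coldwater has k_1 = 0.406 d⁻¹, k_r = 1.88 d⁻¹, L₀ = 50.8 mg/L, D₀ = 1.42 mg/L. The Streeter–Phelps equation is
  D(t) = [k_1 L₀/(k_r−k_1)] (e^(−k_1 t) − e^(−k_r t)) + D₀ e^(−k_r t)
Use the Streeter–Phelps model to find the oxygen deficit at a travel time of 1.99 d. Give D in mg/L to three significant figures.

k_1 L₀/(k_r−k_1) = 0.406×50.8/(1.88−0.406) = 20.62/1.474 = 13.99 mg/L.
e^(−k_1 t) = e^(−0.406×1.990) = 0.4458; e^(−k_r t) = e^(−1.88×1.990) = 0.02373.
D = 13.99 × (0.4458 − 0.02373) + 1.42 × 0.02373 = 5.905 + 0.03369 = 5.939 mg/L.

D ≈ 5.94 mg/L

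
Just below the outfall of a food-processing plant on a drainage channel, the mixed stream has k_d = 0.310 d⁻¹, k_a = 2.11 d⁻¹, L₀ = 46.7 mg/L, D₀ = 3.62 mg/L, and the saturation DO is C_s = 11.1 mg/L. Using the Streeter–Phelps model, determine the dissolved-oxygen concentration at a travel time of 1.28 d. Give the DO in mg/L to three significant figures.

k_d L₀/(k_a−k_d) = 0.310×46.7/(2.11−0.310) = 14.48/1.800 = 8.043 mg/L.
e^(−k_d t) = e^(−0.310×1.280) = 0.6725; e^(−k_a t) = e^(−2.11×1.280) = 0.06715.
D = 8.043 × (0.6725 − 0.06715) + 3.62 × 0.06715 = 4.868 + 0.2431 = 5.112 mg/L.
DO = C_s − D = 11.1 − 5.112 = 5.988 mg/L.

DO ≈ 5.99 mg/L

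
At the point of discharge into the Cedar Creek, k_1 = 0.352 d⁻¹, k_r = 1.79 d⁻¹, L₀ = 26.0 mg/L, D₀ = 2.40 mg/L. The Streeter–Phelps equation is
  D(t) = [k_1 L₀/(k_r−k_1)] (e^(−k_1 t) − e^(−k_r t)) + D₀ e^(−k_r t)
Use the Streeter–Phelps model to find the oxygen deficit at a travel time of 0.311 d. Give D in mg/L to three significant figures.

D ≈ 3.43 mg/L

k_1 L₀/(k_r−k_1) = 0.352×26.0/(1.79−0.352) = 9.152/1.438 = 6.364 mg/L.
e^(−k_1 t) = e^(−0.352×0.3110) = 0.8963; e^(−k_r t) = e^(−1.79×0.3110) = 0.5731.
D = 6.364 × (0.8963 − 0.5731) + 2.40 × 0.5731 = 2.057 + 1.375 = 3.432 mg/L.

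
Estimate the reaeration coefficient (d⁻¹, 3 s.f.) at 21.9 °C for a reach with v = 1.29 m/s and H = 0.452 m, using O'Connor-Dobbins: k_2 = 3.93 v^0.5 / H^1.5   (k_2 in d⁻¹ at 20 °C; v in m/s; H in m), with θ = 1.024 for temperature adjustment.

k_2(20) = 3.93 × 1.29^0.5 / 0.452^1.5 = 3.93 × 1.136 / 0.3039 = 14.69 d⁻¹.
k_2(21.9) = 14.69 × 1.024^(21.9−20) = 14.69 × 1.046 = 15.37 d⁻¹.

k_2 ≈ 15.4 d⁻¹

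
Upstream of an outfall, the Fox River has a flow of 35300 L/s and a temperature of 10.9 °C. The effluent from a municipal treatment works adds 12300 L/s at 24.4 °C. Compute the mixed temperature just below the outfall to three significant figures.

Flow-weighted mixing: C = (Q_r C_r + Q_w C_w)/(Q_r + Q_w)
= (35300×10.9 + 12300×24.4)/(35300 + 12300) = 684900/47600 = 14.39 °C.

14.4 °C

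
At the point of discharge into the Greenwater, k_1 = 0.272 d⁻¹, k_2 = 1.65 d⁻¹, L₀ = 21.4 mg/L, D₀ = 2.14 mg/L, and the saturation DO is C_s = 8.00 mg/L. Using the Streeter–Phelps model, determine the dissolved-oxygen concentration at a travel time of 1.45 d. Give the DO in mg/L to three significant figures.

DO ≈ 5.34 mg/L

k_1 L₀/(k_2−k_1) = 0.272×21.4/(1.65−0.272) = 5.821/1.378 = 4.224 mg/L.
e^(−k_1 t) = e^(−0.272×1.450) = 0.6741; e^(−k_2 t) = e^(−1.65×1.450) = 0.09140.
D = 4.224 × (0.6741 − 0.09140) + 2.14 × 0.09140 = 2.461 + 0.1956 = 2.657 mg/L.
DO = C_s − D = 8.00 − 2.657 = 5.343 mg/L.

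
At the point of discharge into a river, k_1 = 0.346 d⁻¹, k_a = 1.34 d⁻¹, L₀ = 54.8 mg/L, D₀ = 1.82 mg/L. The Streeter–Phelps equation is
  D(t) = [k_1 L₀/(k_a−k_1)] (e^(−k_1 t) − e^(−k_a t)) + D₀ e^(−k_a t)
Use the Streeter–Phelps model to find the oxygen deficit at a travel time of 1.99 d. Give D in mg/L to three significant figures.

D ≈ 8.38 mg/L

k_1 L₀/(k_a−k_1) = 0.346×54.8/(1.34−0.346) = 18.96/0.9940 = 19.08 mg/L.
e^(−k_1 t) = e^(−0.346×1.990) = 0.5023; e^(−k_a t) = e^(−1.34×1.990) = 0.06949.
D = 19.08 × (0.5023 − 0.06949) + 1.82 × 0.06949 = 8.256 + 0.1265 = 8.383 mg/L.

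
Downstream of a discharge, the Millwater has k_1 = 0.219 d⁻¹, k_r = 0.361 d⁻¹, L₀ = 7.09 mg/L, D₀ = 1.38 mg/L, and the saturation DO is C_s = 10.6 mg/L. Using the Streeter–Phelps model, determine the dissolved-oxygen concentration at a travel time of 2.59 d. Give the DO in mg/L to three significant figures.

k_1 L₀/(k_r−k_1) = 0.219×7.09/(0.361−0.219) = 1.553/0.1420 = 10.93 mg/L.
e^(−k_1 t) = e^(−0.219×2.590) = 0.5671; e^(−k_r t) = e^(−0.361×2.590) = 0.3926.
D = 10.93 × (0.5671 − 0.3926) + 1.38 × 0.3926 = 1.908 + 0.5418 = 2.450 mg/L.
DO = C_s − D = 10.6 − 2.450 = 8.150 mg/L.

DO ≈ 8.15 mg/L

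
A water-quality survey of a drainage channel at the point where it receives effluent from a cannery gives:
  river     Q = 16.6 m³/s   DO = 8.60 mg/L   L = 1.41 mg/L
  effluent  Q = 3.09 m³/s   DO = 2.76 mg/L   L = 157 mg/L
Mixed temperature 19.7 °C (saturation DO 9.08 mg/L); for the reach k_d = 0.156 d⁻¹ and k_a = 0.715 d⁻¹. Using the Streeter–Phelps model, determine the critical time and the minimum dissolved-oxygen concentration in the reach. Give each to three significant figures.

Mixed DO = (16.6×8.60 + 3.09×2.76)/(16.6+3.09) = 151.3/19.69 = 7.684 mg/L.
Mixed L₀ = (16.6×1.41 + 3.09×157)/(19.69) = 508.5/19.69 = 25.83 mg/L.
Initial deficit D₀ = C_s − DO₀ = 9.08 − 7.684 = 1.396 mg/L.
t_c = (1/0.5590) ln[(0.715/0.156)(1 − 1.396×0.5590/(0.156×25.83))] = 1.789 × ln(3.695) = 2.338 d.
D_c = (0.156/0.715) × 25.83 × e^(−0.156×2.338) = 0.2182 × 25.83 × 0.6944 = 3.913 mg/L.
Minimum DO = 9.08 − 3.913 = 5.167 mg/L.

t_c ≈ 2.34 d; minimum DO ≈ 5.17 mg/L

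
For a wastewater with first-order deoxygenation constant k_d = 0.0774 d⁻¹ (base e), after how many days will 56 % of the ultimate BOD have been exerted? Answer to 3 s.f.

y/L₀ = 1 − e^(−k_d t) = 0.56 ⇒ e^(−k_d t) = 0.440
t = −ln(0.440) / 0.0774 = 0.8210 / 0.0774 = 10.61 d.

t ≈ 10.6 d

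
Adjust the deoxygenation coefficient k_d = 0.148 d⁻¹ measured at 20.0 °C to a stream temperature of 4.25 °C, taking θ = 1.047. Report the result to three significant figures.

k_d ≈ 0.0718 d⁻¹

k_d(T₂) = k_d(T₁) · θ^(T₂−T₁) = 0.148 × 1.047^(4.25−20.0)
= 0.148 × 1.047^-15.8 = 0.148 × 0.4851 = 0.07180 d⁻¹.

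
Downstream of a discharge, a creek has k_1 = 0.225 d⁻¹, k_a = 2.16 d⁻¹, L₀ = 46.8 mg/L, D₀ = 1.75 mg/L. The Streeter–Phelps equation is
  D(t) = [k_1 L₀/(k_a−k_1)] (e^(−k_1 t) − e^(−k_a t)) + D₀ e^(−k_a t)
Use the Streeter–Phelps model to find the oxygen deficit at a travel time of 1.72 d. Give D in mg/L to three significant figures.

k_1 L₀/(k_a−k_1) = 0.225×46.8/(2.16−0.225) = 10.53/1.935 = 5.442 mg/L.
e^(−k_1 t) = e^(−0.225×1.720) = 0.6791; e^(−k_a t) = e^(−2.16×1.720) = 0.02435.
D = 5.442 × (0.6791 − 0.02435) + 1.75 × 0.02435 = 3.563 + 0.04261 = 3.606 mg/L.

D ≈ 3.61 mg/L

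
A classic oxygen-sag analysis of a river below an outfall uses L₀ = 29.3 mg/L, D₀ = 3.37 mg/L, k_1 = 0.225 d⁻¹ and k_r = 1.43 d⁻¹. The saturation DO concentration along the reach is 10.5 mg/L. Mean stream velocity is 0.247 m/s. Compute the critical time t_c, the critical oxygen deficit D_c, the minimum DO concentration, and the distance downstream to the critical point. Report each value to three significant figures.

t_c = [1/(k_r−k_1)] ln[(k_r/k_1)(1 − D₀(k_r−k_1)/(k_1 L₀))]
= [1/(1.43−0.225)] ln[(1.43/0.225)(1 − 3.37×1.205/(0.225×29.3))]
= (1/1.205) ln[6.356 × 0.3840] = 0.8299 × ln(2.441) = 0.8299 × 0.8923 = 0.7405 d.
L(t_c) = L₀ e^(−k_1 t_c) = 29.3 × 0.8465 = 24.80 mg/L, and at the critical point k_r D_c = k_1 L, so D_c = (0.225/1.43) × 24.80 = 3.903 mg/L.
Minimum DO = C_s − D_c = 10.5 − 3.903 = 6.597 mg/L.
x_c = v t_c = 0.247 m/s × 0.7405 d × 86400 s/d = 15800 m ≈ 15.8 km.

t_c ≈ 0.740 d; D_c ≈ 3.90 mg/L; min DO ≈ 6.60 mg/L; x_c ≈ 15.8 km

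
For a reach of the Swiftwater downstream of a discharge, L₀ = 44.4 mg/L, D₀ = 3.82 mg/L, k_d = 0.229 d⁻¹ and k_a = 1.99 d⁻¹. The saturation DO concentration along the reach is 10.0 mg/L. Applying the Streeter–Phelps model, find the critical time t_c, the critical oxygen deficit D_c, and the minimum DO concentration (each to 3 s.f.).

t_c ≈ 0.612 d; D_c ≈ 4.44 mg/L; min DO ≈ 5.56 mg/L

With k_a/k_d = 8.690 and 1 − D₀(k_a−k_d)/(k_d L₀) = 0.3384,
t_c = ln(8.690 × 0.3384) / (1.99 − 0.229) = ln(2.941) / 1.761 = 1.079/1.761 = 0.6125 d.
L(t_c) = L₀ e^(−k_d t_c) = 44.4 × 0.8691 = 38.59 mg/L, and at the critical point k_a D_c = k_d L, so D_c = (0.229/1.99) × 38.59 = 4.441 mg/L.
Minimum DO = C_s − D_c = 10.0 − 4.441 = 5.559 mg/L.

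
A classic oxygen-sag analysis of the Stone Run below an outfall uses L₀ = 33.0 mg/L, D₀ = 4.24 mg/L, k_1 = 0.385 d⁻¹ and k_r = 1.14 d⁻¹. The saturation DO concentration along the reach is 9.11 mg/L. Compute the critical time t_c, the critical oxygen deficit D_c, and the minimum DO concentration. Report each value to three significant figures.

t_c ≈ 1.05 d; D_c ≈ 7.43 mg/L; min DO ≈ 1.68 mg/L

With k_r/k_1 = 2.961 and 1 − D₀(k_r−k_1)/(k_1 L₀) = 0.7480,
t_c = ln(2.961 × 0.7480) / (1.14 − 0.385) = ln(2.215) / 0.7550 = 0.7952/0.7550 = 1.053 d.
D_c = (k_1/k_r) L₀ e^(−k_1 t_c) = (0.385/1.14) × 33.0 × e^(−0.385×1.053) = 0.3377 × 33.0 × 0.6666 = 7.429 mg/L.
Minimum DO = C_s − D_c = 9.11 − 7.429 = 1.681 mg/L.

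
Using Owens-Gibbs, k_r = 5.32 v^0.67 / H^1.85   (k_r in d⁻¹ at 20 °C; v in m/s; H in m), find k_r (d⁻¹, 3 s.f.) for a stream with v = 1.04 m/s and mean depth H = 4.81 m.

k_r ≈ 0.299 d⁻¹

k_r = 5.32 × 1.04^0.67 / 4.81^1.85 = 5.32 × 1.027 / 18.28 = 0.2988 d⁻¹.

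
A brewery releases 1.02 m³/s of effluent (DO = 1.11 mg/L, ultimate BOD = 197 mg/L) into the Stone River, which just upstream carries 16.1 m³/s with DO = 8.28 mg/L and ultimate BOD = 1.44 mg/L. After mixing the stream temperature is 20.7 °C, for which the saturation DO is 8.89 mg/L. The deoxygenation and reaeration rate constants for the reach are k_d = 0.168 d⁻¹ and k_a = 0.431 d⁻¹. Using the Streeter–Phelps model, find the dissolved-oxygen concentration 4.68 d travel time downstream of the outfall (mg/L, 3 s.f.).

DO ≈ 6.05 mg/L

Mixed DO = (16.1×8.28 + 1.02×1.11)/(16.1+1.02) = 134.4/17.12 = 7.853 mg/L.
Mixed L₀ = (16.1×1.44 + 1.02×197)/(17.12) = 224.1/17.12 = 13.09 mg/L.
Initial deficit D₀ = C_s − DO₀ = 8.89 − 7.853 = 1.037 mg/L.
D(4.68) = [0.168×13.09/(0.431−0.168)](e^(−0.168×4.68) − e^(−0.431×4.68)) + 1.037 e^(−0.431×4.68)
= 8.363 × (0.4556 − 0.1330) + 1.037 × 0.1330 = 2.835 mg/L.
DO = 8.89 − 2.835 = 6.055 mg/L.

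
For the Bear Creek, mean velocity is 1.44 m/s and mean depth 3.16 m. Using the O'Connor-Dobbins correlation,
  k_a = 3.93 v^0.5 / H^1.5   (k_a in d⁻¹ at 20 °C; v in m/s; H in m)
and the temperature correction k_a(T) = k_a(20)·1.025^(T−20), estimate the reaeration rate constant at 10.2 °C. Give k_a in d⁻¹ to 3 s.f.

k_a(20) = 3.93 × 1.44^0.5 / 3.16^1.5 = 3.93 × 1.200 / 5.617 = 0.8395 d⁻¹.
k_a(10.2) = 0.8395 × 1.025^(10.2−20) = 0.8395 × 0.7851 = 0.6591 d⁻¹.

k_a ≈ 0.659 d⁻¹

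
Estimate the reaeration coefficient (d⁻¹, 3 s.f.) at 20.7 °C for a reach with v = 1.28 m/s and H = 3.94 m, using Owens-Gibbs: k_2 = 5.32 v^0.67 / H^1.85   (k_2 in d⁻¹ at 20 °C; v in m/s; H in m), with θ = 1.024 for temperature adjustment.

k_2 ≈ 0.505 d⁻¹

k_2(20) = 5.32 × 1.28^0.67 / 3.94^1.85 = 5.32 × 1.180 / 12.64 = 0.4967 d⁻¹.
k_2(20.7) = 0.4967 × 1.024^(20.7−20) = 0.4967 × 1.017 = 0.5050 d⁻¹.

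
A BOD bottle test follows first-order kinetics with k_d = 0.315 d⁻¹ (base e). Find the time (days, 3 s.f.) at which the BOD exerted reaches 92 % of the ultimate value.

t ≈ 8.02 d

y/L₀ = 1 − e^(−k_d t) = 0.92 ⇒ e^(−k_d t) = 0.0800
t = −ln(0.0800) / 0.315 = 2.526 / 0.315 = 8.018 d.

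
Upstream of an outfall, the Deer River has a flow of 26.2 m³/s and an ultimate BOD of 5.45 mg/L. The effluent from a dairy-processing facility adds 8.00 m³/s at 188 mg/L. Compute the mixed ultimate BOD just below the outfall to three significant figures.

Flow-weighted mixing: C = (Q_r C_r + Q_w C_w)/(Q_r + Q_w)
= (26.2×5.45 + 8.00×188)/(26.2 + 8.00) = 1647/34.20 = 48.15 mg/L.

48.2 mg/L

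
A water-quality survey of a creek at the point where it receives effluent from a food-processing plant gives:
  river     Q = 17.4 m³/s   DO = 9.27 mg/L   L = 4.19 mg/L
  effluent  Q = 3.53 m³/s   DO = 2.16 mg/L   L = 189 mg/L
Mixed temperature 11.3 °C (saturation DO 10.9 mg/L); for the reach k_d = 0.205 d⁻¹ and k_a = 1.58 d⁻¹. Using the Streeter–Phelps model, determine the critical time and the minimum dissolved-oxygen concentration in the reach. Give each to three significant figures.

Mixed DO = (17.4×9.27 + 3.53×2.16)/(17.4+3.53) = 168.9/20.93 = 8.071 mg/L.
Mixed L₀ = (17.4×4.19 + 3.53×189)/(20.93) = 740.1/20.93 = 35.36 mg/L.
Initial deficit D₀ = C_s − DO₀ = 10.9 − 8.071 = 2.829 mg/L.
t_c = (1/1.375) ln[(1.58/0.205)(1 − 2.829×1.375/(0.205×35.36))] = 0.7273 × ln(3.571) = 0.9257 d.
D_c = (0.205/1.58) × 35.36 × e^(−0.205×0.9257) = 0.1297 × 35.36 × 0.8271 = 3.795 mg/L.
Minimum DO = 10.9 − 3.795 = 7.105 mg/L.

t_c ≈ 0.926 d; minimum DO ≈ 7.11 mg/L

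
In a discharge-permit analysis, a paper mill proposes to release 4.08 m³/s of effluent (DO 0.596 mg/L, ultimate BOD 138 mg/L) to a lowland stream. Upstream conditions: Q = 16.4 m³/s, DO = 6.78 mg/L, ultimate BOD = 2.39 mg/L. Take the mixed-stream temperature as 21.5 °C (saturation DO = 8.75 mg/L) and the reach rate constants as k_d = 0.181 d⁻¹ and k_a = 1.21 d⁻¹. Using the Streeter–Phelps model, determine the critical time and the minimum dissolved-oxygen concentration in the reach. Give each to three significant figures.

Mixed DO = (16.4×6.78 + 4.08×0.596)/(16.4+4.08) = 113.6/20.48 = 5.548 mg/L.
Mixed L₀ = (16.4×2.39 + 4.08×138)/(20.48) = 602.2/20.48 = 29.41 mg/L.
Initial deficit D₀ = C_s − DO₀ = 8.75 − 5.548 = 3.202 mg/L.
t_c = (1/1.029) ln[(1.21/0.181)(1 − 3.202×1.029/(0.181×29.41))] = 0.9718 × ln(2.547) = 0.9085 d.
D_c = (0.181/1.21) × 29.41 × e^(−0.181×0.9085) = 0.1496 × 29.41 × 0.8484 = 3.732 mg/L.
Minimum DO = 8.75 − 3.732 = 5.018 mg/L.

t_c ≈ 0.908 d; minimum DO ≈ 5.02 mg/L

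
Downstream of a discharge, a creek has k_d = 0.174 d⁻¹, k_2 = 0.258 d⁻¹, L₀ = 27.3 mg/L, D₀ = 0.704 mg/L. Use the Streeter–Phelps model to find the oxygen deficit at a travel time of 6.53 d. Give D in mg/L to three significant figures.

k_d L₀/(k_2−k_d) = 0.174×27.3/(0.258−0.174) = 4.750/0.08400 = 56.55 mg/L.
e^(−k_d t) = e^(−0.174×6.530) = 0.3210; e^(−k_2 t) = e^(−0.258×6.530) = 0.1855.
D = 56.55 × (0.3210 − 0.1855) + 0.704 × 0.1855 = 7.665 + 0.1306 = 7.795 mg/L.

D ≈ 7.80 mg/L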